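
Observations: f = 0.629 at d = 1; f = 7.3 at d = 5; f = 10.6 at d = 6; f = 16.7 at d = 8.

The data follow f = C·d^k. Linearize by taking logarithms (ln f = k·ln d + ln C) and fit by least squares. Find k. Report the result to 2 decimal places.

k = 1.57

With ln fᵢ as the transformed response and ln dᵢ as the regressor:
XᵀX = [[10.1248, 5.4806]; [5.4806, 4]], rhs = [13.2839, 6.7005]ᵀ  (here Σln d = 5.4806, Σ(ln d)² = 10.1248, Σln f = 6.7005, Σln d·ln f = 13.2839).
Δ = 10.1248·4 − (5.4806)² = 10.4617; k = (13.2839·4 − 5.4806·6.7005)/10.4617 = 1.56883, ln C = (10.1248·6.7005 − 5.4806·13.2839)/10.4617 = -0.47442.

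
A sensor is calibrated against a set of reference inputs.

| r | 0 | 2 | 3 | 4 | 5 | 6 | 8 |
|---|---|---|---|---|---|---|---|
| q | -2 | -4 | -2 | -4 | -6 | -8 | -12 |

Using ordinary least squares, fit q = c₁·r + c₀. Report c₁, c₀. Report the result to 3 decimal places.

Entries of AᵀA: Σr·r = 154, Σr = 28, Σ1 = 7.
For Aᵀq: Σr·q = -204, Σq = -38.
Determinant 154·7 − 28² = 294.
c₁ = ((-204)·7 − 28·(-38))/294 = -26/21; c₀ = (154·(-38) − 28·(-204))/294 = -10/21.

c₁ = -1.238, c₀ = -0.476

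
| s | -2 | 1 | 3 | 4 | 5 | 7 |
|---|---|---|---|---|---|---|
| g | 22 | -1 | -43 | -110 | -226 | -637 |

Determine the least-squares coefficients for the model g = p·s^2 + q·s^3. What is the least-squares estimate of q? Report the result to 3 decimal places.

Compute the Gram sums: Σs^2·s^2 = 3380, Σs^2·s^3 = 21168, Σs^3·s^3 = 138164.
Right-hand side: Σs^2·g = -38923, Σs^3·g = -255119.
Normal equations: [[3380, 21168]; [21168, 138164]]·[p, q]ᵀ = [-38923, -255119]ᵀ.
Eliminating q: 138164·(row 1) − 21168·(row 2) gives 18910096·p = 138164·(-38923) − 21168·(-255119) = 22601620, so p = 5650405/4727524.
Then q = ((-255119) − 21168·(5650405/4727524))/138164 = -9595039/4727524.

q = -2.030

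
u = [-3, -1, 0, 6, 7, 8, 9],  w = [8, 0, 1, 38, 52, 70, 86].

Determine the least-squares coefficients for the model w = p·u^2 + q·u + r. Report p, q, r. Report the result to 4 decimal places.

p = 1.0345, q = 0.3061, r = -0.1770

Entries of XᵀX: Σu^2·u^2 = 14436, Σu^2·u = 1772, Σu^2 = 240, Σu·u = 240, Σu = 26, Σ1 = 7.
And Σu^2·w = 15434, Σu·w = 1902, Σw = 255.
So XᵀX·[p, q, r]ᵀ = Xᵀw: [[14436, 1772, 240]; [1772, 240, 26]; [240, 26, 7]]·[p, q, r]ᵀ = [15434, 1902, 255]ᵀ.
Row-reducing yields p = 104021/100552, q = 30781/100552, r = -8899/50276.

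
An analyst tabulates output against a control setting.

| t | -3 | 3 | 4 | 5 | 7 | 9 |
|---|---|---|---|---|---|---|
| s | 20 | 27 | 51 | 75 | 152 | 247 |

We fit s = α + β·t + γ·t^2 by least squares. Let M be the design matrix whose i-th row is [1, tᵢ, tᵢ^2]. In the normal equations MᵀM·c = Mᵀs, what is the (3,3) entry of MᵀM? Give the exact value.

Row 3 ↔ basis t^2, column 3 ↔ basis t^2, so (MᵀM)_{3,3} = Σᵢ (t^2)·(t^2) = (9)·(9) + (9)·(9) + (16)·(16) + (25)·(25) + (49)·(49) + (81)·(81) = 10005.

10005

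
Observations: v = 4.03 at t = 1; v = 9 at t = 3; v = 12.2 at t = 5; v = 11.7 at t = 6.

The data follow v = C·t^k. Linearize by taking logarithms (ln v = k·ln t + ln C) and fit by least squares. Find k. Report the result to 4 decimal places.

Linearized form: ln v = k·ln t + ln C. From the 4 transformed points,
Over the data: Σln t = 4.4998, Σ(ln t)² = 7.0076, Σln v = 8.5520, Σln t·ln v = 10.8468.
Normal system: [[7.0076, 4.4998]; [4.4998, 4]]·[k, ln C]ᵀ = [10.8468, 8.5520]ᵀ.
Slope k = (n·Σln t·ln v − Σln t·Σln v)/(n·Σ(ln t)² − (Σln t)²) = (4·10.8468 − 4.4998·8.5520)/7.7823 = 0.63024; ln C = (Σln v − k·Σln t)/n = 1.42901.

k = 0.6302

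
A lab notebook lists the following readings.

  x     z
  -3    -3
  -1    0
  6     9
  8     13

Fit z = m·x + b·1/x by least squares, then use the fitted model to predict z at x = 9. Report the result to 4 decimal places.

Forming AᵀA = [[110, 4]; [4, 665/576]] and Aᵀz = [167, 33/8]ᵀ gives AᵀA·[m, b]ᵀ = Aᵀz.
det = 110·(665/576) − 4² = 31967/288.
m = (167·(665/576) − 4·(33/8))/(31967/288) = 101551/63934; b = (110·(33/8) − 4·167)/(31967/288) = -61704/31967.
At x = 9: ẑ = (101551/63934)·(9) + (-61704/31967)·(1/9) = 900247/63934.

ẑ = 14.0809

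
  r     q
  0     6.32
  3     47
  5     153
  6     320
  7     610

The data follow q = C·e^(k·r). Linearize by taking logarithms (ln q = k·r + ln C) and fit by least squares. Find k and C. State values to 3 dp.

k = 0.649, C = 6.384

With ln qᵢ as the transformed response and rᵢ as the regressor:
XᵀX = [[119.0000, 21.0000]; [21.0000, 5]], rhs = [116.2068, 22.9061]ᵀ  (here Σr = 21.0000, Σ(r)² = 119.0000, Σln q = 22.9061, Σr·ln q = 116.2068).
Δ = 119.0000·5 − (21.0000)² = 154.0000; k = (116.2068·5 − 21.0000·22.9061)/154.0000 = 0.64939, ln C = (119.0000·22.9061 − 21.0000·116.2068)/154.0000 = 1.85378, so C = exp(1.85378) = 6.38390.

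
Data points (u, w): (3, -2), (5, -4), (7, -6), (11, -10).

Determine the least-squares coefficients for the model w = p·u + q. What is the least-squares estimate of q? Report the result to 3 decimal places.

With design matrix X, XᵀX = [[204, 26]; [26, 4]] and Xᵀw = [-178, -22]ᵀ.
Determinant 204·4 − 26² = 140.
p = ((-178)·4 − 26·(-22))/140 = -1; q = (204·(-22) − 26·(-178))/140 = 1.

q = 1.000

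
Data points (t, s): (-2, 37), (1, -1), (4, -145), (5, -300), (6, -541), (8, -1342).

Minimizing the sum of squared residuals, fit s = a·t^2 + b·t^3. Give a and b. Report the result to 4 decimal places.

Entries of AᵀA: Σt^2·t^2 = 6290, Σt^2·t^3 = 44662, Σt^3·t^3 = 328586.
Moment sums: Σt^2·s = -115037, Σt^3·s = -851037.
Normal equations: [[6290, 44662]; [44662, 328586]]·[a, b]ᵀ = [-115037, -851037]ᵀ.
det = 6290·328586 − 44662² = 72111696.
a = ((-115037)·328586 − 44662·(-851037))/72111696 = 52366703/18027924; b = (6290·(-851037) − 44662·(-115037))/72111696 = -53810059/18027924.

a = 2.9048, b = -2.9848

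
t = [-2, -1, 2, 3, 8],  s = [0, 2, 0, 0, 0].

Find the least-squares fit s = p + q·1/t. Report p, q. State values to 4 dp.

Entries of AᵀA: Σ1 = 5, Σ1/t = -13/24, Σ1/t·1/t = 937/576.
For Aᵀs: Σs = 2, Σ1/t·s = -2.
Δ = 5·(937/576) − (-13/24)² = 1129/144.
p = (2·(937/576) − (-13/24)·(-2))/(1129/144) = 625/2258; q = (5·(-2) − (-13/24)·2)/(1129/144) = -1284/1129.

p = 0.2768, q = -1.1373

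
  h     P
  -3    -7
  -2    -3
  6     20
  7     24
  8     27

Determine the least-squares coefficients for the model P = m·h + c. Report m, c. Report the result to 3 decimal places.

m = 3.031, c = 2.502

Normal-equation sums: Σh·h = 162, Σh = 16, Σ1 = 5.
For AᵀP: Σh·P = 531, ΣP = 61.
So AᵀA·[m, c]ᵀ = AᵀP: [[162, 16]; [16, 5]]·[m, c]ᵀ = [531, 61]ᵀ.
det = 162·5 − 16² = 554.
m = (531·5 − 16·61)/554 = 1679/554; c = (162·61 − 16·531)/554 = 693/277.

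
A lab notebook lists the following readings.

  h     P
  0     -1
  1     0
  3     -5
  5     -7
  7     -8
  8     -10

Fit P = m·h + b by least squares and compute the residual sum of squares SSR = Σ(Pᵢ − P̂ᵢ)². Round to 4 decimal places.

SSR = 4.9103

With design matrix M, MᵀM = [[148, 24]; [24, 6]] and MᵀP = [-186, -31]ᵀ.
Δ = 148·6 − 24² = 312.
m = ((-186)·6 − 24·(-31))/312 = -31/26; b = (148·(-31) − 24·(-186))/312 = -31/78.
Residuals: -47/78, 62/39, -40/39, -25/39, 29/39, -5/78; SSR = 383/78.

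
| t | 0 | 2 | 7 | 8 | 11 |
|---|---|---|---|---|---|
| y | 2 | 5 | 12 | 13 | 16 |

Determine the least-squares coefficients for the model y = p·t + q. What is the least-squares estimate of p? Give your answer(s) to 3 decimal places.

p = 1.296

Normal-equation sums: Σt·t = 238, Σt = 28, Σ1 = 5.
Moment sums: Σt·y = 374, Σy = 48.
So MᵀM·[p, q]ᵀ = Mᵀy: [[238, 28]; [28, 5]]·[p, q]ᵀ = [374, 48]ᵀ.
Determinant 238·5 − 28² = 406.
p = (374·5 − 28·48)/406 = 263/203; q = (238·48 − 28·374)/406 = 68/29.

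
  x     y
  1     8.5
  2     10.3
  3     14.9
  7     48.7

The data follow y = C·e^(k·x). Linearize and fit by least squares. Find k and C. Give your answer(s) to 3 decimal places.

k = 0.297, C = 6.044

Let Y = ln y. Fitting Y = k·x + ln C by least squares:
Σx = 13.0000, Σ(x)² = 63.0000, Σln y = 11.0593, Σx·ln y = 42.1082.
Equations: 63.0000·k + 13.0000·ln C = 42.1082;  13.0000·k + 4·ln C = 11.0593.
Slope k = (n·Σx·ln y − Σx·Σln y)/(n·Σ(x)² − (Σx)²) = (4·42.1082 − 13.0000·11.0593)/83.0000 = 0.29714; ln C = (Σln y − k·Σx)/n = 1.79911, so C = exp(1.79911) = 6.04428.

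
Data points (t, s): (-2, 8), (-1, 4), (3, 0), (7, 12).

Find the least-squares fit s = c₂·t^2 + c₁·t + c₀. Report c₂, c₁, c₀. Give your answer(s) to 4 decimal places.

c₂ = 0.5127, c₁ = -2.0995, c₀ = 1.5998

Compute the Gram sums: Σt^2·t^2 = 2499, Σt^2·t = 361, Σt^2 = 63, Σt·t = 63, Σt = 7, Σ1 = 4.
Moment sums: Σt^2·s = 624, Σt·s = 64, Σs = 24.
Normal equations: [[2499, 361, 63]; [361, 63, 7]; [63, 7, 4]]·[c₂, c₁, c₀]ᵀ = [624, 64, 24]ᵀ.
Inverting the 3×3 Gram matrix, [c₂, c₁, c₀]ᵀ = [871/1699, -3567/1699, 2718/1699]ᵀ.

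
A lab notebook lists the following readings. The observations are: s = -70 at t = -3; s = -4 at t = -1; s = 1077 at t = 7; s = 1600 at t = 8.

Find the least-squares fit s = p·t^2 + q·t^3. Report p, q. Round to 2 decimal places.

Entries of MᵀM: Σt^2·t^2 = 6579, Σt^2·t^3 = 49331, Σt^3·t^3 = 380523.
For Mᵀs: Σt^2·s = 154539, Σt^3·s = 1190505.
Normal equations: [[6579, 49331]; [49331, 380523]]·[p, q]ᵀ = [154539, 1190505]ᵀ.
det = 6579·380523 − 49331² = 69913256.
p = (154539·380523 − 49331·1190505)/69913256 = 38420871/34956628; q = (6579·1190505 − 49331·154539)/69913256 = 104384493/34956628.

p = 1.10, q = 2.99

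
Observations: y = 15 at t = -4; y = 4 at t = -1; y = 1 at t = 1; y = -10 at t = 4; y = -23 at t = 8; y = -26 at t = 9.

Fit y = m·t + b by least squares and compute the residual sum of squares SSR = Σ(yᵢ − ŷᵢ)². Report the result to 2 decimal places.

With design matrix X, XᵀX = [[179, 17]; [17, 6]] and Xᵀy = [-521, -39]ᵀ.
Δ = 179·6 − 17² = 785.
m = ((-521)·6 − 17·(-39))/785 = -2463/785; b = (179·(-39) − 17·(-521))/785 = 1876/785.
Residuals: 47/785, -1199/785, 1372/785, 126/785, -227/785, -119/785; SSR = 4336/785.

SSR = 5.52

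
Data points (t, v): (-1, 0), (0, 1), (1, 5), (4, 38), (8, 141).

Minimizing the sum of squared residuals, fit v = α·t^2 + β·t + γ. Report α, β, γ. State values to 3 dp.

Setting ∂/∂α … = 0 gives: 4354·α + 576·β + 82·γ = 9637;  576·α + 82·β + 12·γ = 1285;  82·α + 12·β + 5·γ = 185.
Row-reducing yields α = 80931/40742, β = 67199/40742, γ = 9454/20371.

α = 1.986, β = 1.649, γ = 0.464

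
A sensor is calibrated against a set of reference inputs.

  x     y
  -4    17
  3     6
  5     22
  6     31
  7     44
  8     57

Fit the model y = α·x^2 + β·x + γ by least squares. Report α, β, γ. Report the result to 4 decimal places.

Sums needed: Σx^2·x^2 = 8755, Σx^2·x = 1159, Σx^2 = 199, Σx·x = 199, Σx = 25, Σ1 = 6.
Right-hand side: Σx^2·y = 7796, Σx·y = 1010, Σy = 177.
Normal equations: [[8755, 1159, 199]; [1159, 199, 25]; [199, 25, 6]]·[α, β, γ]ᵀ = [7796, 1010, 177]ᵀ.
Inverting the 3×3 Gram matrix, [α, β, γ]ᵀ = [46361/47780, -23951/47780, -14167/23890]ᵀ.

α = 0.9703, β = -0.5013, γ = -0.5930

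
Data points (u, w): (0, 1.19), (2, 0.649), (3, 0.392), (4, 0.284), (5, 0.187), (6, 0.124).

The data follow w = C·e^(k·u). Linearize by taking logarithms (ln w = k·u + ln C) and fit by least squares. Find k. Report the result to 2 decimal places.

k = -0.38

Taking logs, ln w = k·u + ln C, so regress ln w on u.
AᵀA = [[90.0000, 20.0000]; [20.0000, 6]], rhs = [-29.6173, -6.2178]ᵀ  (here Σu = 20.0000, Σ(u)² = 90.0000, Σln w = -6.2178, Σu·ln w = -29.6173).
Solving (det = 140.0000): k = -0.38106, ln C = 0.23391.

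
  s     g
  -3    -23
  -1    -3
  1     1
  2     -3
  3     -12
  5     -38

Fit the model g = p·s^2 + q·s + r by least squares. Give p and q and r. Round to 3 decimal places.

Entries of AᵀA: Σs^2·s^2 = 805, Σs^2·s = 133, Σs^2 = 49, Σs·s = 49, Σs = 7, Σ1 = 6.
Moment sums: Σs^2·g = -1279, Σs·g = -159, Σg = -78.
Normal equations: [[805, 133, 49]; [133, 49, 7]; [49, 7, 6]]·[p, q, r]ᵀ = [-1279, -159, -78]ᵀ.
Solving the 3×3 system (Gaussian elimination) gives p = -1805/924, q = 9067/4620, r = 73/110.

p = -1.953, q = 1.963, r = 0.664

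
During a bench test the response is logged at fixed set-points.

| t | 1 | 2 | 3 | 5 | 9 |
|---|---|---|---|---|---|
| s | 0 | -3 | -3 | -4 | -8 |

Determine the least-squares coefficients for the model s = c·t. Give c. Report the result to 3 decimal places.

From the data, Σt·t = 120.
Moment sums: Σt·s = -107.
MᵀM·[c]ᵀ = Mᵀs becomes [[120]]·[c]ᵀ = [-107]ᵀ.
c = (-107)/120 = -0.891667.

c = -0.892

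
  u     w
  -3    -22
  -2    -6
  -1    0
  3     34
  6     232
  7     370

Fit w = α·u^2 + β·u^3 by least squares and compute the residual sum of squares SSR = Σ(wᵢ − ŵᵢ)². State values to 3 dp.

SSR = 15.408

Entries of AᵀA: Σu^2·u^2 = 3876, Σu^2·u^3 = 24550, Σu^3·u^3 = 165828.
Right-hand side: Σu^2·w = 26566, Σu^3·w = 178582.
So AᵀA·[α, β]ᵀ = Aᵀw: [[3876, 24550]; [24550, 165828]]·[α, β]ᵀ = [26566, 178582]ᵀ.
Δ = 3876·165828 − 24550² = 40046828.
α = (26566·165828 − 24550·178582)/40046828 = 5299637/10011707; β = (3876·178582 − 24550·26566)/40046828 = 9997133/10011707.
Residuals: 1968304/10011707, -1291726/10011707, 4697496/10011707, 22778714/10011707, -27451636/10011707, 15632758/10011707; SSR = 154264852/10011707.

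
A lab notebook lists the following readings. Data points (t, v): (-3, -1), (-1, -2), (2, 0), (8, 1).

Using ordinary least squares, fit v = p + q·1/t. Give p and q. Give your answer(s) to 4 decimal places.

Sums needed: Σ1 = 4, Σ1/t = -17/24, Σ1/t·1/t = 793/576.
Right-hand side: Σv = -2, Σ1/t·v = 59/24.
So MᵀM·[p, q]ᵀ = Mᵀv: [[4, -17/24]; [-17/24, 793/576]]·[p, q]ᵀ = [-2, 59/24]ᵀ.
Δ = 4·(793/576) − (-17/24)² = 961/192.
p = ((-2)·(793/576) − (-17/24)·(59/24))/(961/192) = -583/2883; q = (4·(59/24) − (-17/24)·(-2))/(961/192) = 1616/961.

p = -0.2022, q = 1.6816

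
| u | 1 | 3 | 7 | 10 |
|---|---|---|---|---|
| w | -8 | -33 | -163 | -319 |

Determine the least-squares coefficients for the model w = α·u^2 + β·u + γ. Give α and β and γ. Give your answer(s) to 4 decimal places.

α = -2.9848, β = -1.8795, γ = -2.2350

MᵀM·[α, β, γ]ᵀ = Mᵀw reads: 12483·α + 1371·β + 159·γ = -40192;  1371·α + 159·β + 21·γ = -4438;  159·α + 21·β + 4·γ = -523.
(Σu^2·u^2 = 12483, Σu^2·u = 1371, Σu^2 = 159, Σu·u = 159, Σu = 21, Σ1 = 4, Σu^2·w = -40192, Σu·w = -4438, Σw = -523.)
Solving the 3×3 system (Gaussian elimination) gives α = -197/66, β = -733/390, γ = -1598/715.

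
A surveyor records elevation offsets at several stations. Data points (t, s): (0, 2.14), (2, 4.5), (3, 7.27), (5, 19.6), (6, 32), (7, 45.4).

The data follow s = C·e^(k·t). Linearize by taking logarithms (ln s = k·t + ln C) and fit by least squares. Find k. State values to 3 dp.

Linearized form: ln s = k·t + ln C. From the 6 transformed points,
Σt = 23.0000, Σ(t)² = 123.0000, Σln s = 14.5054, Σt·ln s = 71.3401.
Equations: 123.0000·k + 23.0000·ln C = 71.3401;  23.0000·k + 6·ln C = 14.5054.
Slope k = (n·Σt·ln s − Σt·Σln s)/(n·Σ(t)² − (Σt)²) = (6·71.3401 − 23.0000·14.5054)/209.0000 = 0.45175; ln C = (Σln s − k·Σt)/n = 0.68586.

k = 0.452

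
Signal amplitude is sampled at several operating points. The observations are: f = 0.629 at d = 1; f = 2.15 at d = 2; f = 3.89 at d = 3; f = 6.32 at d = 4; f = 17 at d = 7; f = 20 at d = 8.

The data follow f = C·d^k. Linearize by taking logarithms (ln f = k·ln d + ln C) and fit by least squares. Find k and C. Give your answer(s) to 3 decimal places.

With ln fᵢ as the transformed response and ln dᵢ as the regressor:
Σln d = 7.2034, Σ(ln d)² = 11.7199, Σln f = 9.3329, Σln d·ln f = 16.3215.
Equations: 11.7199·k + 7.2034·ln C = 16.3215;  7.2034·k + 6·ln C = 9.3329.
Δ = 11.7199·6 − (7.2034)² = 18.4301; k = (16.3215·6 − 7.2034·9.3329)/18.4301 = 1.66577, ln C = (11.7199·9.3329 − 7.2034·16.3215)/18.4301 = -0.44438, so C = exp(-0.44438) = 0.64122.

k = 1.666, C = 0.641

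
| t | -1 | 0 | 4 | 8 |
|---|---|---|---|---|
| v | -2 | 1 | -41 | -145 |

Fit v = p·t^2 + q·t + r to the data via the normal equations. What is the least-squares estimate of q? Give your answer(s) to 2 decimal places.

q = -1.80

From the data, Σt^2·t^2 = 4353, Σt^2·t = 575, Σt^2 = 81, Σt·t = 81, Σt = 11, Σ1 = 4.
For Xᵀv: Σt^2·v = -9938, Σt·v = -1322, Σv = -187.
Normal equations: [[4353, 575, 81]; [575, 81, 11]; [81, 11, 4]]·[p, q, r]ᵀ = [-9938, -1322, -187]ᵀ.
Row-reducing yields p = -13823/6796, q = -12223/6796, r = -1046/1699.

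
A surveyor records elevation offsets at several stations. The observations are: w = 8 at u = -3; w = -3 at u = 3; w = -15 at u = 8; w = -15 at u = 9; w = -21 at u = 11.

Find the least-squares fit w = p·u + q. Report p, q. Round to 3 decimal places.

Forming XᵀX = [[284, 28]; [28, 5]] and Xᵀw = [-519, -46]ᵀ gives XᵀX·[p, q]ᵀ = Xᵀw.
Eliminating q: 5·(row 1) − 28·(row 2) gives 636·p = 5·(-519) − 28·(-46) = -1307, so p = -1307/636.
Then q = ((-46) − 28·(-1307/636))/5 = 367/159.

p = -2.055, q = 2.308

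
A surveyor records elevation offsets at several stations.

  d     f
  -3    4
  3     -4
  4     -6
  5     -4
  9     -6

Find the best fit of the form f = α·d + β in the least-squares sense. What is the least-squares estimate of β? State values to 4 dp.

β = -0.1170

From the data, Σd·d = 140, Σd = 18, Σ1 = 5.
Moment sums: Σd·f = -122, Σf = -16.
Normal equations: [[140, 18]; [18, 5]]·[α, β]ᵀ = [-122, -16]ᵀ.
Δ = 140·5 − 18² = 376.
α = ((-122)·5 − 18·(-16))/376 = -161/188; β = (140·(-16) − 18·(-122))/376 = -11/94.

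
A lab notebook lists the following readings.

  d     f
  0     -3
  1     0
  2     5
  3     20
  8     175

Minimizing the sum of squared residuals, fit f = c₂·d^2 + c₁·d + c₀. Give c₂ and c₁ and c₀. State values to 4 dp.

Normal-equation sums: Σd^2·d^2 = 4194, Σd^2·d = 548, Σd^2 = 78, Σd·d = 78, Σd = 14, Σ1 = 5.
For Xᵀf: Σd^2·f = 11400, Σd·f = 1470, Σf = 197.
Solving the 3×3 system (Gaussian elimination) gives c₂ = 25469/8599, c₁ = -12816/8599, c₀ = -22631/8599.

c₂ = 2.9619, c₁ = -1.4904, c₀ = -2.6318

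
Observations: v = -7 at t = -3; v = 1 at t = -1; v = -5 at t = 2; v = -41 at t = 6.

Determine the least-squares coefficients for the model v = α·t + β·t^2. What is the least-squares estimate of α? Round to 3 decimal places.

α = -0.755

Compute the Gram sums: Σt·t = 50, Σt·t^2 = 196, Σt^2·t^2 = 1394.
For Mᵀv: Σt·v = -236, Σt^2·v = -1558.
det = 50·1394 − 196² = 31284.
α = ((-236)·1394 − 196·(-1558))/31284 = -656/869; β = (50·(-1558) − 196·(-236))/31284 = -879/869.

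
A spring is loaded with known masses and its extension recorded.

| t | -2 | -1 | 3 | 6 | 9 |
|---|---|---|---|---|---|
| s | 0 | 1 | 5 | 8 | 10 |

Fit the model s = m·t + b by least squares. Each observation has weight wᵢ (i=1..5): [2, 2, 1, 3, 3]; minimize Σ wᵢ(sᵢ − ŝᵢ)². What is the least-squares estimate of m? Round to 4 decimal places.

With design matrix M, MᵀWM = [[370, 42]; [42, 11]] and MᵀWs = [427, 61]ᵀ.
Δ = 370·11 − 42² = 2306.
m = (427·11 − 42·61)/2306 = 2135/2306; b = (370·61 − 42·427)/2306 = 2318/1153.

m = 0.9258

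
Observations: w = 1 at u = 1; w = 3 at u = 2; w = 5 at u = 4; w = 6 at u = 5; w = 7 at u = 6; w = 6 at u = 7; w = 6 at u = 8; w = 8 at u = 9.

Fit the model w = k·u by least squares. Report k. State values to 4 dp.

The normal system AᵀA·[k]ᵀ = Aᵀw is [[276]]·[k]ᵀ = [261]ᵀ.
k = 261/276 = 0.945652.

k = 0.9457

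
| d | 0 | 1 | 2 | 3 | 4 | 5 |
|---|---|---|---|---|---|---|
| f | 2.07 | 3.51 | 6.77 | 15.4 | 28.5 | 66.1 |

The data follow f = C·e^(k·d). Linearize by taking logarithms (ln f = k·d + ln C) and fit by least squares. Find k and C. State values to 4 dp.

k = 0.6978, C = 1.8540

Linearized form: ln f = k·d + ln C. From the 6 transformed points,
Σd = 15.0000, Σ(d)² = 55.0000, Σln f = 14.1711, Σd·ln f = 47.6392.
Normal system: [[55.0000, 15.0000]; [15.0000, 6]]·[k, ln C]ᵀ = [47.6392, 14.1711]ᵀ.
Slope k = (n·Σd·ln f − Σd·Σln f)/(n·Σ(d)² − (Σd)²) = (6·47.6392 − 15.0000·14.1711)/105.0000 = 0.69780; ln C = (Σln f − k·Σd)/n = 0.61736, so C = exp(0.61736) = 1.85403.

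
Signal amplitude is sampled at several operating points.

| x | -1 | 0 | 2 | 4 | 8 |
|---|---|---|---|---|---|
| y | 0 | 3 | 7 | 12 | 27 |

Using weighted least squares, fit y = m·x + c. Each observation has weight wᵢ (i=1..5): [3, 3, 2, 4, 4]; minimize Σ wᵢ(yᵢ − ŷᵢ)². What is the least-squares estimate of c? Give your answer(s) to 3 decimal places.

c = 2.118

Compute the Gram sums: Σwᵢ·x·x = 331, Σwᵢ·x = 49, Σwᵢ·1 = 16.
Right-hand side: Σwᵢ·x·y = 1084, Σwᵢ·y = 179.
AᵀWA·[m, c]ᵀ = AᵀWy becomes [[331, 49]; [49, 16]]·[m, c]ᵀ = [1084, 179]ᵀ.
Determinant 331·16 − 49² = 2895.
m = (1084·16 − 49·179)/2895 = 8573/2895; c = (331·179 − 49·1084)/2895 = 6133/2895.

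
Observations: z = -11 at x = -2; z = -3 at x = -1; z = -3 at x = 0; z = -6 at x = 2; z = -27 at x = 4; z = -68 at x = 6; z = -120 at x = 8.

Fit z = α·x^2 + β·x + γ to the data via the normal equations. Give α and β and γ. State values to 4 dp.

The normal system MᵀM·[α, β, γ]ᵀ = Mᵀz is [[5681, 791, 125]; [791, 125, 17]; [125, 17, 7]]·[α, β, γ]ᵀ = [-10631, -1463, -238]ᵀ.
Inverting the 3×3 Gram matrix, [α, β, γ]ᵀ = [-119941/59654, 67717/59654, -25444/29827]ᵀ.

α = -2.0106, β = 1.1352, γ = -0.8531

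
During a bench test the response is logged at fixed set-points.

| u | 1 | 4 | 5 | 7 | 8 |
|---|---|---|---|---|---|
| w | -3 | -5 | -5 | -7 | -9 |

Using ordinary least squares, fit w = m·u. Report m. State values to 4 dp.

The normal system MᵀM·[m]ᵀ = Mᵀw is [[155]]·[m]ᵀ = [-169]ᵀ.
Hence m = -169 / 155 ≈ -1.09032.

m = -1.0903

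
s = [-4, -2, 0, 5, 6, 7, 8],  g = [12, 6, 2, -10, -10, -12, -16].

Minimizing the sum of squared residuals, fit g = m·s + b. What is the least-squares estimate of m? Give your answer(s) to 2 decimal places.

Entries of XᵀX: Σs·s = 194, Σs = 20, Σ1 = 7.
And Σs·g = -382, Σg = -28.
XᵀX·[m, b]ᵀ = Xᵀg becomes [[194, 20]; [20, 7]]·[m, b]ᵀ = [-382, -28]ᵀ.
Δ = 194·7 − 20² = 958.
m = ((-382)·7 − 20·(-28))/958 = -1057/479; b = (194·(-28) − 20·(-382))/958 = 1104/479.

m = -2.21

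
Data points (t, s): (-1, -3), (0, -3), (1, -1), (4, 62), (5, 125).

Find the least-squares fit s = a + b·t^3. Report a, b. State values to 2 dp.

From the data, Σ1 = 5, Σt^3 = 189, Σt^3·t^3 = 19723.
Moment sums: Σs = 180, Σt^3·s = 19595.
Δ = 5·19723 − 189² = 62894.
a = (180·19723 − 189·19595)/62894 = -153315/62894; b = (5·19595 − 189·180)/62894 = 63955/62894.

a = -2.44, b = 1.02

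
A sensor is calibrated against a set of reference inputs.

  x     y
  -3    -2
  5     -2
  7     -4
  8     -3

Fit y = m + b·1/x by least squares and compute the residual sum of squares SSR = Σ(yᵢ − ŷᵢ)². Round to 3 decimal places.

The normal system MᵀM·[m, b]ᵀ = Mᵀy is [[4, 113/840]; [113/840, 132049/705600]]·[m, b]ᵀ = [-11, -571/840]ᵀ.
det = 4·(132049/705600) − (113/840)² = 171809/235200.
m = ((-11)·(132049/705600) − (113/840)·(-571/840))/(171809/235200) = -462672/171809; b = (4·(-571/840) − (113/840)·(-11))/(171809/235200) = -291480/171809.
Residuals: 21894/171809, 177350/171809, -182924/171809, -16320/171809; SSR = 382168/171809.

SSR = 2.224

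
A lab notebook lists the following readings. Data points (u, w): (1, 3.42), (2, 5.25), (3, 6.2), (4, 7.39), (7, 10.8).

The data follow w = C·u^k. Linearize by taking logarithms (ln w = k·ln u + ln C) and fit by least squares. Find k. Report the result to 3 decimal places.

k = 0.578

Linearized form: ln w = k·ln u + ln C. From the 5 transformed points,
Σln u = 5.1240, Σ(ln u)² = 7.3958, Σln w = 9.0921, Σln u·ln w = 10.5570.
Equations: 7.3958·k + 5.1240·ln C = 10.5570;  5.1240·k + 5·ln C = 9.0921.
Slope k = (n·Σln u·ln w − Σln u·Σln w)/(n·Σ(ln u)² − (Σln u)²) = (5·10.5570 − 5.1240·9.0921)/10.7239 = 0.57792; ln C = (Σln w − k·Σln u)/n = 1.22617.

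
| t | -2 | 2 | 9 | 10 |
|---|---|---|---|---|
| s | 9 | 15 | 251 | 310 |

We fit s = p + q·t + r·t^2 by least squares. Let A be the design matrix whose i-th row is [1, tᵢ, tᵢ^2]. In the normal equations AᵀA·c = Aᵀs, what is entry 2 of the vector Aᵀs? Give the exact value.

Entry 2 ↔ basis t, so (Aᵀs)_{2} = Σᵢ (t)·sᵢ = (-2)·(9) + (2)·(15) + (9)·(251) + (10)·(310) = 5371.

5371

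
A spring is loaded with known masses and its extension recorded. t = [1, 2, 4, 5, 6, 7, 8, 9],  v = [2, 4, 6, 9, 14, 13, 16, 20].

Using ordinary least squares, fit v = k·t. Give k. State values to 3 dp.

Compute the Gram sums: Σt·t = 276.
Right-hand side: Σt·v = 562.
XᵀX·[k]ᵀ = Xᵀv becomes [[276]]·[k]ᵀ = [562]ᵀ.
Hence k = 562 / 276 ≈ 2.03623.

k = 2.036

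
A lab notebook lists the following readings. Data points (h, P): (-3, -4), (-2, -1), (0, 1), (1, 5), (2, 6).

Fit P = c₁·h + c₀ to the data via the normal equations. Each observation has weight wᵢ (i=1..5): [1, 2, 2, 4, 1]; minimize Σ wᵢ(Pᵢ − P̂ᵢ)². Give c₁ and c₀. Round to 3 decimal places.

AᵀWA·[c₁, c₀]ᵀ = AᵀWP reads: 25·c₁ + (-1)·c₀ = 48;  (-1)·c₁ + 10·c₀ = 22.
(Σwᵢ·h·h = 25, Σwᵢ·h = -1, Σwᵢ·1 = 10, Σwᵢ·h·P = 48, Σwᵢ·P = 22.)
Eliminating c₀: 10·(row 1) − (-1)·(row 2) gives 249·c₁ = 10·48 − (-1)·22 = 502, so c₁ = 502/249.
Then c₀ = (22 − (-1)·(502/249))/10 = 598/249.

c₁ = 2.016, c₀ = 2.402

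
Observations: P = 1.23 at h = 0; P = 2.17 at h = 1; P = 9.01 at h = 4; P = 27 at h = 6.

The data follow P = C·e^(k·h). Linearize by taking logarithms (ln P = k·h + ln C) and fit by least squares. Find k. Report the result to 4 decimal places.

Taking logs, ln P = k·h + ln C, so regress ln P on h.
AᵀA = [[53.0000, 11.0000]; [11.0000, 4]], rhs = [29.3431, 6.4759]ᵀ  (here Σh = 11.0000, Σ(h)² = 53.0000, Σln P = 6.4759, Σh·ln P = 29.3431).
Solving (det = 91.0000): k = 0.50700, ln C = 0.22472.

k = 0.5070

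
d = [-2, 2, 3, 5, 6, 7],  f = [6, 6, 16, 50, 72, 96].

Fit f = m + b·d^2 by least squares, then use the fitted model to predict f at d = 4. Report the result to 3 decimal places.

f̂ = 30.556

With design matrix M, MᵀM = [[6, 127]; [127, 4435]] and Mᵀf = [246, 8738]ᵀ.
Determinant 6·4435 − 127² = 10481.
m = (246·4435 − 127·8738)/10481 = -18716/10481; b = (6·8738 − 127·246)/10481 = 21186/10481.
At d = 4: f̂ = (-18716/10481)·(1) + (21186/10481)·(16) = 320260/10481.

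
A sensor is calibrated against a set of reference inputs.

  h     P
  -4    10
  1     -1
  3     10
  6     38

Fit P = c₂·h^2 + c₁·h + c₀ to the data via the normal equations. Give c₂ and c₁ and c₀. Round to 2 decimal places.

Normal-equation sums: Σh^2·h^2 = 1634, Σh^2·h = 180, Σh^2 = 62, Σh·h = 62, Σh = 6, Σ1 = 4.
Moment sums: Σh^2·P = 1617, Σh·P = 217, ΣP = 57.
MᵀM·[c₂, c₁, c₀]ᵀ = MᵀP becomes [[1634, 180, 62]; [180, 62, 6]; [62, 6, 4]]·[c₂, c₁, c₀]ᵀ = [1617, 217, 57]ᵀ.
Inverting the 3×3 Gram matrix, [c₂, c₁, c₀]ᵀ = [5487/5620, 4937/5620, -12369/5620]ᵀ.

c₂ = 0.98, c₁ = 0.88, c₀ = -2.20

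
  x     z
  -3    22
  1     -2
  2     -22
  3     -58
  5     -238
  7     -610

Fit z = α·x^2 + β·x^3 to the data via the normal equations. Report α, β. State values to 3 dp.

Sums needed: Σx^2·x^2 = 3205, Σx^2·x^3 = 19965, Σx^3·x^3 = 134797.
Right-hand side: Σx^2·z = -36254, Σx^3·z = -241318.
So MᵀM·[α, β]ᵀ = Mᵀz: [[3205, 19965]; [19965, 134797]]·[α, β]ᵀ = [-36254, -241318]ᵀ.
det = 3205·134797 − 19965² = 33423160.
α = ((-36254)·134797 − 19965·(-241318))/33423160 = -8627071/4177895; β = (3205·(-241318) − 19965·(-36254))/33423160 = -1240327/835579.

α = -2.065, β = -1.484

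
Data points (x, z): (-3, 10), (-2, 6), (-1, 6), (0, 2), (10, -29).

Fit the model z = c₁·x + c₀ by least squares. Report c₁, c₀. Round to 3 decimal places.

Entries of MᵀM: Σx·x = 114, Σx = 4, Σ1 = 5.
Moment sums: Σx·z = -338, Σz = -5.
Normal equations: [[114, 4]; [4, 5]]·[c₁, c₀]ᵀ = [-338, -5]ᵀ.
Δ = 114·5 − 4² = 554.
c₁ = ((-338)·5 − 4·(-5))/554 = -835/277; c₀ = (114·(-5) − 4·(-338))/554 = 391/277.

c₁ = -3.014, c₀ = 1.412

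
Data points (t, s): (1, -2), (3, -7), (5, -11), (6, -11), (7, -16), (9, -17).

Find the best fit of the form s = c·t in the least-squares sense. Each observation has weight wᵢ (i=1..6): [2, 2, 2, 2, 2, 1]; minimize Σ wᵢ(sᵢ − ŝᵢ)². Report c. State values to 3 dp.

Sums needed: Σwᵢ·t·t = 321.
Moment sums: Σwᵢ·t·s = -665.
So MᵀWM·[c]ᵀ = MᵀWs: [[321]]·[c]ᵀ = [-665]ᵀ.
c = (-665)/321 = -2.07165.

c = -2.072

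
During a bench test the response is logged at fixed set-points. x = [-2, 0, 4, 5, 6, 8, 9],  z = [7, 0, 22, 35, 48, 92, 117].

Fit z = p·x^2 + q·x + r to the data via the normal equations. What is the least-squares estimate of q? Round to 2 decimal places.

q = -0.73

Normal-equation sums: Σx^2·x^2 = 12850, Σx^2·x = 1638, Σx^2 = 226, Σx·x = 226, Σx = 30, Σ1 = 7.
And Σx^2·z = 18348, Σx·z = 2326, Σz = 321.
Normal equations: [[12850, 1638, 226]; [1638, 226, 30]; [226, 30, 7]]·[p, q, r]ᵀ = [18348, 2326, 321]ᵀ.
Solving the 3×3 system (Gaussian elimination) gives p = 7517/4928, q = -3583/4928, r = -169/616.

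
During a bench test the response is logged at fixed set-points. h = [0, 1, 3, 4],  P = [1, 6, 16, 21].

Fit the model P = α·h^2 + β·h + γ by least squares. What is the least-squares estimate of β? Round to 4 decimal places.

β = 5.0000

Sums needed: Σh^2·h^2 = 338, Σh^2·h = 92, Σh^2 = 26, Σh·h = 26, Σh = 8, Σ1 = 4.
Moment sums: Σh^2·P = 486, Σh·P = 138, ΣP = 44.
So AᵀA·[α, β, γ]ᵀ = AᵀP: [[338, 92, 26]; [92, 26, 8]; [26, 8, 4]]·[α, β, γ]ᵀ = [486, 138, 44]ᵀ.
Row-reducing yields α = 0, β = 5, γ = 1.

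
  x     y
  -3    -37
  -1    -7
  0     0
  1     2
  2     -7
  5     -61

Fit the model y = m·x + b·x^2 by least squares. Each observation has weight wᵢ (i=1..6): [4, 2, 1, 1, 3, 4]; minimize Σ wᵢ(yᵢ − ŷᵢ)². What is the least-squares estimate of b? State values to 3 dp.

Setting ∂/∂m … = 0 gives: 151·m + 415·b = -802;  415·m + 2875·b = -7528.
(Σwᵢ·x·x = 151, Σwᵢ·x·x^2 = 415, Σwᵢ·x^2·x^2 = 2875, Σwᵢ·x·y = -802, Σwᵢ·x^2·y = -7528.)
det = 151·2875 − 415² = 261900.
m = ((-802)·2875 − 415·(-7528))/261900 = 3031/970; b = (151·(-7528) − 415·(-802))/261900 = -14887/4850.

b = -3.069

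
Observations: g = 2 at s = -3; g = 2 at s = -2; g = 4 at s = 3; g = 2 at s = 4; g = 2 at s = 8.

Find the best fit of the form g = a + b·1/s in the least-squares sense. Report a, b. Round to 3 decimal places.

a = 2.433, b = 1.310

Compute the Gram sums: Σ1 = 5, Σ1/s = -1/8, Σ1/s·1/s = 317/576.
For Xᵀg: Σg = 12, Σ1/s·g = 5/12.
So XᵀX·[a, b]ᵀ = Xᵀg: [[5, -1/8]; [-1/8, 317/576]]·[a, b]ᵀ = [12, 5/12]ᵀ.
det = 5·(317/576) − (-1/8)² = 197/72.
a = (12·(317/576) − (-1/8)·(5/12))/(197/72) = 1917/788; b = (5·(5/12) − (-1/8)·12)/(197/72) = 258/197.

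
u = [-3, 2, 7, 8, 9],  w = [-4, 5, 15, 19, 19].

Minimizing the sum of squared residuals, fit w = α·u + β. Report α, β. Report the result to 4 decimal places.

The normal system MᵀM·[α, β]ᵀ = Mᵀw is [[207, 23]; [23, 5]]·[α, β]ᵀ = [450, 54]ᵀ.
det = 207·5 − 23² = 506.
α = (450·5 − 23·54)/506 = 504/253; β = (207·54 − 23·450)/506 = 18/11.

α = 1.9921, β = 1.6364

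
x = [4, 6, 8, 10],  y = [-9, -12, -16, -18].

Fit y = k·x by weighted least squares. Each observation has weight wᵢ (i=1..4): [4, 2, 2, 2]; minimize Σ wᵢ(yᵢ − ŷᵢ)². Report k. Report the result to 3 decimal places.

With design matrix M, MᵀWM = [[464]] and MᵀWy = [-904]ᵀ.
Hence k = -904 / 464 ≈ -1.94828.

k = -1.948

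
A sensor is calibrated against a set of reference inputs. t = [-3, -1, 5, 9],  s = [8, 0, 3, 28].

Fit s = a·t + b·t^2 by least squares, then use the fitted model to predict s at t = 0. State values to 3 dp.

ŝ = 0.000

Compute the Gram sums: Σt·t = 116, Σt·t^2 = 826, Σt^2·t^2 = 7268.
For Mᵀs: Σt·s = 243, Σt^2·s = 2415.
Determinant 116·7268 − 826² = 160812.
a = (243·7268 − 826·2415)/160812 = -38111/26802; b = (116·2415 − 826·243)/160812 = 13237/26802.
At t = 0: ŝ = (-38111/26802)·(0) + (13237/26802)·(0) = 0.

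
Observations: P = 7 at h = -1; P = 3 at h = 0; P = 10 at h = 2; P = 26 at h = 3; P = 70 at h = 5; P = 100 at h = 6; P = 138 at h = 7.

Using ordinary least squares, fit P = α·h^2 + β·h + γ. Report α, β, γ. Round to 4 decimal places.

Normal-equation sums: Σh^2·h^2 = 4420, Σh^2·h = 718, Σh^2 = 124, Σh·h = 124, Σh = 22, Σ1 = 7.
For MᵀP: Σh^2·P = 12393, Σh·P = 2007, ΣP = 354.
Solving the 3×3 system (Gaussian elimination) gives α = 16417/5522, β = -8211/5522, γ = 7123/2761.

α = 2.9730, β = -1.4870, γ = 2.5799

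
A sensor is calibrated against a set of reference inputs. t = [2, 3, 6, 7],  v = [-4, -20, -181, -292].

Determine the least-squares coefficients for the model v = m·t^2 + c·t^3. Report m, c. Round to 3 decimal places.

MᵀM·[m, c]ᵀ = Mᵀv reads: 3794·m + 24858·c = -21020;  24858·m + 165098·c = -139824.
Δ = 3794·165098 − 24858² = 8461648.
m = ((-21020)·165098 − 24858·(-139824))/8461648 = 673129/1057706; c = (3794·(-139824) − 24858·(-21020))/8461648 = -997137/1057706.

m = 0.636, c = -0.943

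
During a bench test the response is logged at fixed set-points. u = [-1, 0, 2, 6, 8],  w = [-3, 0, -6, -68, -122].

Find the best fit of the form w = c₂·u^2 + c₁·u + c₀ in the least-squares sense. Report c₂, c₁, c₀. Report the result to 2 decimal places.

c₂ = -2.02, c₁ = 0.84, c₀ = 0.00

The normal equations are: 5409·c₂ + 735·c₁ + 105·c₀ = -10283;  735·c₂ + 105·c₁ + 15·c₀ = -1393;  105·c₂ + 15·c₁ + 5·c₀ = -199.
(Σu^2·u^2 = 5409, Σu^2·u = 735, Σu^2 = 105, Σu·u = 105, Σu = 15, Σ1 = 5, Σu^2·w = -10283, Σu·w = -1393, Σw = -199.)
Inverting the 3×3 Gram matrix, [c₂, c₁, c₀]ᵀ = [-133/66, 277/330, 0]ᵀ.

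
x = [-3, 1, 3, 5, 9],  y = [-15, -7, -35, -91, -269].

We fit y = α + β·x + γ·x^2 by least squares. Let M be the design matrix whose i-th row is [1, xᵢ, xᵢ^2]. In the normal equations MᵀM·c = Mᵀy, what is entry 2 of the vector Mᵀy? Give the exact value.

Entry 2 ↔ basis x, so (Mᵀy)_{2} = Σᵢ (x)·yᵢ = (-3)·(-15) + (1)·(-7) + (3)·(-35) + (5)·(-91) + (9)·(-269) = -2943.

-2943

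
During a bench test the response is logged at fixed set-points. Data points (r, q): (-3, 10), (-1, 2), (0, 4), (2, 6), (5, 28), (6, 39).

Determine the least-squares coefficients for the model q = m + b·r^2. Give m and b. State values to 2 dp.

m = 2.03, b = 1.02

With design matrix M, MᵀM = [[6, 75]; [75, 2019]] and Mᵀq = [89, 2220]ᵀ.
det = 6·2019 − 75² = 6489.
m = (89·2019 − 75·2220)/6489 = 4397/2163; b = (6·2220 − 75·89)/6489 = 2215/2163.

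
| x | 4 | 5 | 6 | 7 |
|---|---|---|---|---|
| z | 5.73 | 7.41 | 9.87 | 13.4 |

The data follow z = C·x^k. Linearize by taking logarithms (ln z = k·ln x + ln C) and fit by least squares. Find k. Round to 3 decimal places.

k = 1.508

Let Y = ln z. Fitting Y = k·ln x + ln C by least squares:
Σln x = 6.7334, Σ(ln x)² = 11.5091, Σln z = 8.6333, Σln x·ln z = 14.7959.
Normal system: [[11.5091, 6.7334]; [6.7334, 4]]·[k, ln C]ᵀ = [14.7959, 8.6333]ᵀ.
Solving (det = 0.6976): k = 1.50808, ln C = -0.38030.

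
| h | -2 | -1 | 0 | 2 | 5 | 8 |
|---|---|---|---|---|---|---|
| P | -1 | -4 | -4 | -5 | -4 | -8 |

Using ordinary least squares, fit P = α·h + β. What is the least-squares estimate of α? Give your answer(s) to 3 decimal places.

Compute the Gram sums: Σh·h = 98, Σh = 12, Σ1 = 6.
Moment sums: Σh·P = -88, ΣP = -26.
So AᵀA·[α, β]ᵀ = AᵀP: [[98, 12]; [12, 6]]·[α, β]ᵀ = [-88, -26]ᵀ.
Eliminating β: 6·(row 1) − 12·(row 2) gives 444·α = 6·(-88) − 12·(-26) = -216, so α = -18/37.
Then β = ((-26) − 12·(-18/37))/6 = -373/111.

α = -0.486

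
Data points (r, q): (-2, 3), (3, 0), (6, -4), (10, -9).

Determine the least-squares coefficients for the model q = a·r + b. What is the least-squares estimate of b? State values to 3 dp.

b = 1.792

Forming AᵀA = [[149, 17]; [17, 4]] and Aᵀq = [-120, -10]ᵀ gives AᵀA·[a, b]ᵀ = Aᵀq.
Eliminating b: 4·(row 1) − 17·(row 2) gives 307·a = 4·(-120) − 17·(-10) = -310, so a = -310/307.
Then b = ((-10) − 17·(-310/307))/4 = 550/307.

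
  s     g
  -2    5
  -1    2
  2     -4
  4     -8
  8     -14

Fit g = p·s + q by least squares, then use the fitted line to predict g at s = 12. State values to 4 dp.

ĝ = -22.2809

Compute the Gram sums: Σs·s = 89, Σs = 11, Σ1 = 5.
Moment sums: Σs·g = -164, Σg = -19.
Normal equations: [[89, 11]; [11, 5]]·[p, q]ᵀ = [-164, -19]ᵀ.
Determinant 89·5 − 11² = 324.
p = ((-164)·5 − 11·(-19))/324 = -611/324; q = (89·(-19) − 11·(-164))/324 = 113/324.
At s = 12: ĝ = (-611/324)·(12) + (113/324)·(1) = -7219/324.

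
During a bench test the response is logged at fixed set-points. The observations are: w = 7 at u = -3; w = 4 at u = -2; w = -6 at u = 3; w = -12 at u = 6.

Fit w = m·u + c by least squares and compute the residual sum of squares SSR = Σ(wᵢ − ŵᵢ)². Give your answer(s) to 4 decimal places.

MᵀM·[m, c]ᵀ = Mᵀw reads: 58·m + 4·c = -119;  4·m + 4·c = -7.
det = 58·4 − 4² = 216.
m = ((-119)·4 − 4·(-7))/216 = -56/27; c = (58·(-7) − 4·(-119))/216 = 35/108.
Residuals: 49/108, -17/36, -11/108, 13/108; SSR = 49/108.

SSR = 0.4537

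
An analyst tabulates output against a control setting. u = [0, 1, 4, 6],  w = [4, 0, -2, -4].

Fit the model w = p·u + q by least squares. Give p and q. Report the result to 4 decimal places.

The normal system AᵀA·[p, q]ᵀ = Aᵀw is [[53, 11]; [11, 4]]·[p, q]ᵀ = [-32, -2]ᵀ.
Eliminating q: 4·(row 1) − 11·(row 2) gives 91·p = 4·(-32) − 11·(-2) = -106, so p = -106/91.
Then q = ((-2) − 11·(-106/91))/4 = 246/91.

p = -1.1648, q = 2.7033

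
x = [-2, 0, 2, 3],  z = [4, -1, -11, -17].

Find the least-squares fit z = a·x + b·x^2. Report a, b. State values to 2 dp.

a = -3.58, b = -0.75

Compute the Gram sums: Σx·x = 17, Σx·x^2 = 27, Σx^2·x^2 = 113.
And Σx·z = -81, Σx^2·z = -181.
So MᵀM·[a, b]ᵀ = Mᵀz: [[17, 27]; [27, 113]]·[a, b]ᵀ = [-81, -181]ᵀ.
Δ = 17·113 − 27² = 1192.
a = ((-81)·113 − 27·(-181))/1192 = -2133/596; b = (17·(-181) − 27·(-81))/1192 = -445/596.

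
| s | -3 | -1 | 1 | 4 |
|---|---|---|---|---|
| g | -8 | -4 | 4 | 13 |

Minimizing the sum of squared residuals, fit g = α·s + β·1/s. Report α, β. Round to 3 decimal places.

α = 2.973, β = 0.931

Compute the Gram sums: Σs·s = 27, Σs·1/s = 4, Σ1/s·1/s = 313/144.
Right-hand side: Σs·g = 84, Σ1/s·g = 167/12.
So XᵀX·[α, β]ᵀ = Xᵀg: [[27, 4]; [4, 313/144]]·[α, β]ᵀ = [84, 167/12]ᵀ.
Eliminating β: (313/144)·(row 1) − 4·(row 2) gives (683/16)·α = (313/144)·84 − 4·(167/12) = 1523/12, so α = 6092/2049.
Then β = ((167/12) − 4·(6092/2049))/(313/144) = 636/683.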